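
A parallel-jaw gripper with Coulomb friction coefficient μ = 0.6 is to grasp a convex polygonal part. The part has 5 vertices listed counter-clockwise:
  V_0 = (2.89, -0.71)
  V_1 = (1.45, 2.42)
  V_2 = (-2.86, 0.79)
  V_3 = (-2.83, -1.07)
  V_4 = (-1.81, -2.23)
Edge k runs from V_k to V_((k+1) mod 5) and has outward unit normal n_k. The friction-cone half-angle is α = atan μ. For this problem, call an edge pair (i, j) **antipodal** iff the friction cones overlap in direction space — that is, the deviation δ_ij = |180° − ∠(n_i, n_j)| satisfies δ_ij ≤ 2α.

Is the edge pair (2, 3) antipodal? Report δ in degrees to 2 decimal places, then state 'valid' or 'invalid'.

δ = 139.60°, invalid

α = atan 0.6 = 30.96°;  2α = 61.93°
edge 2: e_2 = (+0.03, -1.86);  n_2 = (-0.9999, -0.0161)
edge 3: e_3 = (+1.02, -1.16);  n_3 = (-0.7510, -0.6603)
∠(n_2, n_3) = 40.40°
δ = |180° − 40.40°| = 139.60°
139.60° > 2α = 61.93°  →  invalid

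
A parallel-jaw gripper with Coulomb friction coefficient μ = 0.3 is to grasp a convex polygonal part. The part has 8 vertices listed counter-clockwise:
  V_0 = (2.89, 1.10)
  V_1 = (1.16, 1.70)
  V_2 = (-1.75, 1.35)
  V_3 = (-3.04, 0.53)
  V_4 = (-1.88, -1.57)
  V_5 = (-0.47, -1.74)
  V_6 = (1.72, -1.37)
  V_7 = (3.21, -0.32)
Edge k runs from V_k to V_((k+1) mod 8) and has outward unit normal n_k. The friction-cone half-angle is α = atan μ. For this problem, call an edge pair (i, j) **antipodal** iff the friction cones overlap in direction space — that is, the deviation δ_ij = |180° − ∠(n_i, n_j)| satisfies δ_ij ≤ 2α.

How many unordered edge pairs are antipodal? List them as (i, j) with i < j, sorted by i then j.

α = atan 0.3 = 16.70°;  2α = 33.40°
n_0 = (+0.3277, +0.9448)
n_1 = (-0.1194, +0.9928)
n_2 = (-0.5365, +0.8439)
n_3 = (-0.8753, -0.4835)
n_4 = (-0.1197, -0.9928)
n_5 = (+0.1666, -0.9860)
n_6 = (+0.5760, -0.8174)
n_7 = (+0.9755, +0.2198)
  (0,1): δ = 154.01°  ·
  (0,2): δ = 128.43°  ·
  (0,3): δ = 41.96°  ·
  (0,4): δ = 12.25°  ✓
  (0,5): δ = 28.72°  ✓
  (0,6): δ = 54.30°  ·
  (0,7): δ = 121.83°  ·
  (1,2): δ = 154.42°  ·
  (1,3): δ = 67.94°  ·
  (1,4): δ = 13.73°  ✓
  (1,5): δ = 2.73°  ✓
  (1,6): δ = 28.31°  ✓
  (1,7): δ = 95.84°  ·
  (2,3): δ = 93.53°  ·
  (2,4): δ = 39.32°  ·
  (2,5): δ = 22.85°  ✓
  (2,6): δ = 2.73°  ✓
  (2,7): δ = 70.26°  ·
  (3,4): δ = 125.79°  ·
  (3,5): δ = 109.33°  ·
  (3,6): δ = 83.74°  ·
  (3,7): δ = 16.22°  ✓
  (4,5): δ = 163.54°  ·
  (4,6): δ = 137.95°  ·
  (4,7): δ = 70.43°  ·
  (5,6): δ = 154.42°  ·
  (5,7): δ = 86.89°  ·
  (6,7): δ = 112.47°  ·
antipodal pairs: 8

count = 8; pairs: (0,4), (0,5), (1,4), (1,5), (1,6), (2,5), (2,6), (3,7)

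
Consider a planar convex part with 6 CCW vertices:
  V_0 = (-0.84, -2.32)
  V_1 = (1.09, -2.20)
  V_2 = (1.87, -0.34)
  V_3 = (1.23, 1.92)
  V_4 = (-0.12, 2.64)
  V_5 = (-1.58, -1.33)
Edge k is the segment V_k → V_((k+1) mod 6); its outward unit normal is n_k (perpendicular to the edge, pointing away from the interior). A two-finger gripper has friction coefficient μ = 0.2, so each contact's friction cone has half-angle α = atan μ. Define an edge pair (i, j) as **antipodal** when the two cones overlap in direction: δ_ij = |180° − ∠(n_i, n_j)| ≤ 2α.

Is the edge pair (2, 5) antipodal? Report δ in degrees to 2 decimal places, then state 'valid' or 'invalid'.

δ = 20.97°, valid

α = atan 0.2 = 11.31°;  2α = 22.62°
edge 2: e_2 = (-0.64, +2.26);  n_2 = (+0.9622, +0.2725)
edge 5: e_5 = (+0.74, -0.99);  n_5 = (-0.8010, -0.5987)
∠(n_2, n_5) = 159.03°
δ = |180° − 159.03°| = 20.97°
20.97° ≤ 2α = 22.62°  →  valid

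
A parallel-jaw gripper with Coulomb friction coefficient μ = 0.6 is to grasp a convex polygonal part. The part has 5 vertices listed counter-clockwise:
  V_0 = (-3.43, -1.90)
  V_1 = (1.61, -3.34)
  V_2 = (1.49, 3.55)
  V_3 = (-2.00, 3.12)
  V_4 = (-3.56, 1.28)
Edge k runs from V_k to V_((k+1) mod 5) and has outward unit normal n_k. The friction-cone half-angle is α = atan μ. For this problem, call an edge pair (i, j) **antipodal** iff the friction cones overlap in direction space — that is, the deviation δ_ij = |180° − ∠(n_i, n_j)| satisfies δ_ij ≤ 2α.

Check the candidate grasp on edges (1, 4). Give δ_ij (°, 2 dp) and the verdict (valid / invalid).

α = atan 0.6 = 30.96°;  2α = 61.93°
edge 1: e_1 = (-0.12, +6.89);  n_1 = (+0.9998, +0.0174)
edge 4: e_4 = (+0.13, -3.18);  n_4 = (-0.9992, -0.0408)
∠(n_1, n_4) = 178.66°
δ = |180° − 178.66°| = 1.34°
1.34° ≤ 2α = 61.93°  →  valid

δ = 1.34°, valid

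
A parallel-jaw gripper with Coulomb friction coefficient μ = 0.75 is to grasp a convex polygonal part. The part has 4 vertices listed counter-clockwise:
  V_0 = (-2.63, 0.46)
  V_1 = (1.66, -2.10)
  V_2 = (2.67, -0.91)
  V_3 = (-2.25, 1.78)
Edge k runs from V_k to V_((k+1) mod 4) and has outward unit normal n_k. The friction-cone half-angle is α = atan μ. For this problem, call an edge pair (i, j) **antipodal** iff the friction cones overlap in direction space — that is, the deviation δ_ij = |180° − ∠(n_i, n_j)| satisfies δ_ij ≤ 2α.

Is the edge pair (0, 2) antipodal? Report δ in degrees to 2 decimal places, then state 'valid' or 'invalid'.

α = atan 0.75 = 36.87°;  2α = 73.74°
edge 0: e_0 = (+4.29, -2.56);  n_0 = (-0.5124, -0.8587)
edge 2: e_2 = (-4.92, +2.69);  n_2 = (+0.4797, +0.8774)
∠(n_0, n_2) = 177.84°
δ = |180° − 177.84°| = 2.16°
2.16° ≤ 2α = 73.74°  →  valid

δ = 2.16°, valid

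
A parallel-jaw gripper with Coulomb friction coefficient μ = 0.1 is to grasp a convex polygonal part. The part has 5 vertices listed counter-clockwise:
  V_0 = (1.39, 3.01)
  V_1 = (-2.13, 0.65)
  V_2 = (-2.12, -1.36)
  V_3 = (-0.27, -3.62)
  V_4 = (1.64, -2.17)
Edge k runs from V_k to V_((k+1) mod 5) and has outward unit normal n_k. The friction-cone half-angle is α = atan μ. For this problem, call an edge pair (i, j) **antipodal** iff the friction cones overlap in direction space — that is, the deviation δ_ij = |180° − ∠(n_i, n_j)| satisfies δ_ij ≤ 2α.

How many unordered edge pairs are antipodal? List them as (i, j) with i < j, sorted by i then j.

count = 2; pairs: (0,3), (1,4)

α = atan 0.1 = 5.71°;  2α = 11.42°
n_0 = (-0.5569, +0.8306)
n_1 = (-1.0000, -0.0050)
n_2 = (-0.7738, -0.6334)
n_3 = (+0.6047, -0.7965)
n_4 = (+0.9988, +0.0482)
  (0,1): δ = 123.56°  ·
  (0,2): δ = 84.54°  ·
  (0,3): δ = 3.36°  ✓
  (0,4): δ = 58.92°  ·
  (1,2): δ = 140.98°  ·
  (1,3): δ = 53.08°  ·
  (1,4): δ = 2.48°  ✓
  (2,3): δ = 92.10°  ·
  (2,4): δ = 36.54°  ·
  (3,4): δ = 124.44°  ·
antipodal pairs: 2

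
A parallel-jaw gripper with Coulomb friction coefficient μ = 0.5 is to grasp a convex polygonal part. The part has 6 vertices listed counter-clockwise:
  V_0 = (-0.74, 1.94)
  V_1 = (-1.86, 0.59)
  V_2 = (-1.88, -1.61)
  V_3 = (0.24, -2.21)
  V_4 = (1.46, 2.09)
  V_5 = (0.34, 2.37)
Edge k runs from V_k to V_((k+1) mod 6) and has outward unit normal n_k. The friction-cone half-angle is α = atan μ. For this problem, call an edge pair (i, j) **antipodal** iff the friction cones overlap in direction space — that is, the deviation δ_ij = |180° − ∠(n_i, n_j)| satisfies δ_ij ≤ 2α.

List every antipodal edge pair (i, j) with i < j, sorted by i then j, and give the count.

α = atan 0.5 = 26.57°;  2α = 53.13°
n_0 = (-0.7696, +0.6385)
n_1 = (-1.0000, +0.0091)
n_2 = (-0.2723, -0.9622)
n_3 = (+0.9620, -0.2729)
n_4 = (+0.2425, +0.9701)
n_5 = (-0.3699, +0.9291)
  (0,1): δ = 140.84°  ·
  (0,2): δ = 66.12°  ·
  (0,3): δ = 23.84°  ✓
  (0,4): δ = 115.64°  ·
  (0,5): δ = 151.39°  ·
  (1,2): δ = 105.28°  ·
  (1,3): δ = 15.32°  ✓
  (1,4): δ = 76.48°  ·
  (1,5): δ = 112.23°  ·
  (2,3): δ = 90.04°  ·
  (2,4): δ = 1.77°  ✓
  (2,5): δ = 37.51°  ✓
  (3,4): δ = 88.20°  ·
  (3,5): δ = 52.45°  ✓
  (4,5): δ = 144.25°  ·
antipodal pairs: 5

count = 5; pairs: (0,3), (1,3), (2,4), (2,5), (3,5)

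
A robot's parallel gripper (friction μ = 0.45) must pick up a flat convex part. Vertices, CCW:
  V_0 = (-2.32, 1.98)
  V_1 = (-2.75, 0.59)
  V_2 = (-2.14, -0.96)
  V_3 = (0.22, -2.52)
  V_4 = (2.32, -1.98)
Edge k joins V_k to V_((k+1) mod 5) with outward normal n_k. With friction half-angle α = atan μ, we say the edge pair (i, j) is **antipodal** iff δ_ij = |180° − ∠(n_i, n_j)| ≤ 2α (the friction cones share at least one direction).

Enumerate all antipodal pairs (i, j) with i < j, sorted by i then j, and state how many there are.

α = atan 0.45 = 24.23°;  2α = 48.46°
n_0 = (-0.9553, +0.2955)
n_1 = (-0.9305, -0.3662)
n_2 = (-0.5514, -0.8342)
n_3 = (+0.2490, -0.9685)
n_4 = (+0.6492, +0.7606)
  (0,1): δ = 141.33°  ·
  (0,2): δ = 106.28°  ·
  (0,3): δ = 58.39°  ·
  (0,4): δ = 66.71°  ·
  (1,2): δ = 144.95°  ·
  (1,3): δ = 97.06°  ·
  (1,4): δ = 28.04°  ✓
  (2,3): δ = 132.11°  ·
  (2,4): δ = 7.01°  ✓
  (3,4): δ = 54.90°  ·
antipodal pairs: 2

count = 2; pairs: (1,4), (2,4)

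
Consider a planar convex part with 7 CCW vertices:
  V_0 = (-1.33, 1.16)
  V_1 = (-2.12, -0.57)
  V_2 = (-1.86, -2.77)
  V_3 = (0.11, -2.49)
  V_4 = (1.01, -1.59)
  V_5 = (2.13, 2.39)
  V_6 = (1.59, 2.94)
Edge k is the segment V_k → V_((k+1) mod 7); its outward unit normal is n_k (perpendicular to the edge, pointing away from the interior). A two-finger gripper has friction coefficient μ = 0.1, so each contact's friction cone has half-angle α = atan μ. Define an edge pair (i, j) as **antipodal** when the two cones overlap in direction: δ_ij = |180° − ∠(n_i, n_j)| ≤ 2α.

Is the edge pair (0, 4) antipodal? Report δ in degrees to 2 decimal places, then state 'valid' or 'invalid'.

α = atan 0.1 = 5.71°;  2α = 11.42°
edge 0: e_0 = (-0.79, -1.73);  n_0 = (-0.9096, +0.4154)
edge 4: e_4 = (+1.12, +3.98);  n_4 = (+0.9626, -0.2709)
∠(n_0, n_4) = 171.17°
δ = |180° − 171.17°| = 8.83°
8.83° ≤ 2α = 11.42°  →  valid

δ = 8.83°, valid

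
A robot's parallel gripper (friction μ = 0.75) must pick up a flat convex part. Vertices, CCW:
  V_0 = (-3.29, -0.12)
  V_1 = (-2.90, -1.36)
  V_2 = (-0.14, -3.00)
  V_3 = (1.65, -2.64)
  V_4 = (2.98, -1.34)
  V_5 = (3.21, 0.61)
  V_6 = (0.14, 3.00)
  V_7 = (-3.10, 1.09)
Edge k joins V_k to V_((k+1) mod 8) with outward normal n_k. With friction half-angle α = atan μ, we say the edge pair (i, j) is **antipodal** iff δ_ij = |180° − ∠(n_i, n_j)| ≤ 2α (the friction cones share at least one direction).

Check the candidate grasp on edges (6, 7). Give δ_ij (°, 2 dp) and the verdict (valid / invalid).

α = atan 0.75 = 36.87°;  2α = 73.74°
edge 6: e_6 = (-3.24, -1.91);  n_6 = (-0.5078, +0.8615)
edge 7: e_7 = (-0.19, -1.21);  n_7 = (-0.9879, +0.1551)
∠(n_6, n_7) = 50.56°
δ = |180° − 50.56°| = 129.44°
129.44° > 2α = 73.74°  →  invalid

δ = 129.44°, invalid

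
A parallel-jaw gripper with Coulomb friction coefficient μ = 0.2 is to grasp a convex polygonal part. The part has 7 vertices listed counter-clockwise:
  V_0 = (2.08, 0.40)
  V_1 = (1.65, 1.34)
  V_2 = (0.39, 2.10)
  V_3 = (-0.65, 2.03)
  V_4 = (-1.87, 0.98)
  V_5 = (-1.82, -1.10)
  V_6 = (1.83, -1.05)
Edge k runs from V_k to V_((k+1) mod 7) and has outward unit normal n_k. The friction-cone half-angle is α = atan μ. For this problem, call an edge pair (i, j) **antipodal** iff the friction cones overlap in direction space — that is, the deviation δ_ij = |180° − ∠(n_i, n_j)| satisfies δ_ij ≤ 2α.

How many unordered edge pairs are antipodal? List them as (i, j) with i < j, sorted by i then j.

α = atan 0.2 = 11.31°;  2α = 22.62°
n_0 = (+0.9094, +0.4160)
n_1 = (+0.5165, +0.8563)
n_2 = (-0.0672, +0.9977)
n_3 = (-0.6523, +0.7579)
n_4 = (-0.9997, -0.0240)
n_5 = (+0.0137, -0.9999)
n_6 = (+0.9855, -0.1699)
  (0,1): δ = 145.68°  ·
  (0,2): δ = 110.73°  ·
  (0,3): δ = 73.86°  ·
  (0,4): δ = 23.20°  ·
  (0,5): δ = 66.20°  ·
  (0,6): δ = 145.64°  ·
  (1,2): δ = 145.05°  ·
  (1,3): δ = 108.19°  ·
  (1,4): δ = 57.53°  ·
  (1,5): δ = 31.88°  ·
  (1,6): δ = 111.31°  ·
  (2,3): δ = 143.13°  ·
  (2,4): δ = 92.47°  ·
  (2,5): δ = 3.07°  ✓
  (2,6): δ = 76.37°  ·
  (3,4): δ = 129.34°  ·
  (3,5): δ = 39.93°  ·
  (3,6): δ = 39.50°  ·
  (4,5): δ = 90.59°  ·
  (4,6): δ = 11.16°  ✓
  (5,6): δ = 100.57°  ·
antipodal pairs: 2

count = 2; pairs: (2,5), (4,6)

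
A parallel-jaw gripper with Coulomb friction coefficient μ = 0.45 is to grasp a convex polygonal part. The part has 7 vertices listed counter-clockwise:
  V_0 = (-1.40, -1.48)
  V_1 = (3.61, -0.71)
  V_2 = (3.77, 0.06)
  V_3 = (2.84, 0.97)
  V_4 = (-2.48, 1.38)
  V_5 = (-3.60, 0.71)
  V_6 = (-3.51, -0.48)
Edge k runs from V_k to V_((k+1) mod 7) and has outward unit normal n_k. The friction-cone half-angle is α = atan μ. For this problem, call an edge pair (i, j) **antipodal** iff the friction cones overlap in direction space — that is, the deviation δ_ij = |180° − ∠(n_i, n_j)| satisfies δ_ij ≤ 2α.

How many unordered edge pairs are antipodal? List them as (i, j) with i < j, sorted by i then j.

count = 7; pairs: (0,3), (0,4), (1,4), (1,5), (2,5), (2,6), (3,6)

α = atan 0.45 = 24.23°;  2α = 48.46°
n_0 = (+0.1519, -0.9884)
n_1 = (+0.9791, -0.2034)
n_2 = (+0.6994, +0.7148)
n_3 = (+0.0768, +0.9970)
n_4 = (-0.5134, +0.8582)
n_5 = (-0.9972, -0.0754)
n_6 = (-0.4283, -0.9037)
  (0,1): δ = 110.48°  ·
  (0,2): δ = 53.11°  ·
  (0,3): δ = 13.14°  ✓
  (0,4): δ = 22.15°  ✓
  (0,5): δ = 85.59°  ·
  (0,6): δ = 145.90°  ·
  (1,2): δ = 122.64°  ·
  (1,3): δ = 82.67°  ·
  (1,4): δ = 47.37°  ✓
  (1,5): δ = 16.06°  ✓
  (1,6): δ = 76.38°  ·
  (2,3): δ = 140.03°  ·
  (2,4): δ = 104.73°  ·
  (2,5): δ = 41.30°  ✓
  (2,6): δ = 19.02°  ✓
  (3,4): δ = 144.70°  ·
  (3,5): δ = 81.27°  ·
  (3,6): δ = 20.95°  ✓
  (4,5): δ = 116.56°  ·
  (4,6): δ = 56.25°  ·
  (5,6): δ = 119.68°  ·
antipodal pairs: 7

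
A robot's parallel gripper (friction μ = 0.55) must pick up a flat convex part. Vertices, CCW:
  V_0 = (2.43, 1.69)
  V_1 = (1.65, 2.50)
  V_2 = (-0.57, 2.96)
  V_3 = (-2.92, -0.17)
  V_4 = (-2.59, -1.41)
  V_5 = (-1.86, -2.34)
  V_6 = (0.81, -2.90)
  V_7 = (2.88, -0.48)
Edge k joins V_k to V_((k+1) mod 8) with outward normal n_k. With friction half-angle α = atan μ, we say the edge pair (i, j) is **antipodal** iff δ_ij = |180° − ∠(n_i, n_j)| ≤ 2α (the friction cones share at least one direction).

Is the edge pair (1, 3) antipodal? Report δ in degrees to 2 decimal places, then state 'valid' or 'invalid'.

α = atan 0.55 = 28.81°;  2α = 57.62°
edge 1: e_1 = (-2.22, +0.46);  n_1 = (+0.2029, +0.9792)
edge 3: e_3 = (+0.33, -1.24);  n_3 = (-0.9664, -0.2572)
∠(n_1, n_3) = 116.61°
δ = |180° − 116.61°| = 63.39°
63.39° > 2α = 57.62°  →  invalid

δ = 63.39°, invalid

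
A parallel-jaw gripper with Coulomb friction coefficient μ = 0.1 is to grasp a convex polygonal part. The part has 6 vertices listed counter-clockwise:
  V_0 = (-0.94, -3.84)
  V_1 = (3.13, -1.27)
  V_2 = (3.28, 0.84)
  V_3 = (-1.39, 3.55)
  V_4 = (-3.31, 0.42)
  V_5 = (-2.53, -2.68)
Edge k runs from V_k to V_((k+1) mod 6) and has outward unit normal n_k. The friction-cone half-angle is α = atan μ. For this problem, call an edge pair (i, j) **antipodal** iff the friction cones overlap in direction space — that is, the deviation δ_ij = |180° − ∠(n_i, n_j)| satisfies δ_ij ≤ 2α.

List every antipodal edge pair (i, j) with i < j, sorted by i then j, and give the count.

α = atan 0.1 = 5.71°;  2α = 11.42°
n_0 = (+0.5339, -0.8455)
n_1 = (+0.9975, -0.0709)
n_2 = (+0.5019, +0.8649)
n_3 = (-0.8524, +0.5229)
n_4 = (-0.9698, -0.2440)
n_5 = (-0.5894, -0.8079)
  (0,1): δ = 126.34°  ·
  (0,2): δ = 62.40°  ·
  (0,3): δ = 26.20°  ·
  (0,4): δ = 71.85°  ·
  (0,5): δ = 111.62°  ·
  (1,2): δ = 116.06°  ·
  (1,3): δ = 27.46°  ·
  (1,4): δ = 18.19°  ·
  (1,5): δ = 57.95°  ·
  (2,3): δ = 91.40°  ·
  (2,4): δ = 45.75°  ·
  (2,5): δ = 5.99°  ✓
  (3,4): δ = 134.35°  ·
  (3,5): δ = 94.59°  ·
  (4,5): δ = 140.24°  ·
antipodal pairs: 1

count = 1; pairs: (2,5)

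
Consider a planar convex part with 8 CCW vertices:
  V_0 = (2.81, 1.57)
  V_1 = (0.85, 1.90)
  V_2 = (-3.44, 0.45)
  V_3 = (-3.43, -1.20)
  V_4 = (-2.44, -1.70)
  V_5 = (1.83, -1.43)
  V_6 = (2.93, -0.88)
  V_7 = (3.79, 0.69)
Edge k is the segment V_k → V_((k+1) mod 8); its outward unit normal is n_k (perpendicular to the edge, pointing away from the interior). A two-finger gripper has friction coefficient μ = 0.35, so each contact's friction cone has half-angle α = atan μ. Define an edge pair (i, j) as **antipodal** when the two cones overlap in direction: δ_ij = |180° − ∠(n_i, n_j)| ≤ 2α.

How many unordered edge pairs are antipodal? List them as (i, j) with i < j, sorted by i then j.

count = 7; pairs: (0,3), (0,4), (0,5), (1,4), (1,5), (2,6), (3,7)

α = atan 0.35 = 19.29°;  2α = 38.58°
n_0 = (+0.1660, +0.9861)
n_1 = (-0.3202, +0.9474)
n_2 = (-1.0000, -0.0061)
n_3 = (-0.4508, -0.8926)
n_4 = (+0.0631, -0.9980)
n_5 = (+0.4472, -0.8944)
n_6 = (+0.8770, -0.4804)
n_7 = (+0.6681, +0.7440)
  (0,1): δ = 151.77°  ·
  (0,2): δ = 80.10°  ·
  (0,3): δ = 17.24°  ✓
  (0,4): δ = 13.18°  ✓
  (0,5): δ = 36.12°  ✓
  (0,6): δ = 70.84°  ·
  (0,7): δ = 147.63°  ·
  (1,2): δ = 108.33°  ·
  (1,3): δ = 45.47°  ·
  (1,4): δ = 15.06°  ✓
  (1,5): δ = 7.89°  ✓
  (1,6): δ = 42.61°  ·
  (1,7): δ = 119.40°  ·
  (2,3): δ = 117.14°  ·
  (2,4): δ = 86.73°  ·
  (2,5): δ = 63.78°  ·
  (2,6): δ = 29.06°  ✓
  (2,7): δ = 47.73°  ·
  (3,4): δ = 149.59°  ·
  (3,5): δ = 126.64°  ·
  (3,6): δ = 91.92°  ·
  (3,7): δ = 15.13°  ✓
  (4,5): δ = 157.05°  ·
  (4,6): δ = 122.33°  ·
  (4,7): δ = 45.54°  ·
  (5,6): δ = 145.28°  ·
  (5,7): δ = 68.49°  ·
  (6,7): δ = 103.21°  ·
antipodal pairs: 7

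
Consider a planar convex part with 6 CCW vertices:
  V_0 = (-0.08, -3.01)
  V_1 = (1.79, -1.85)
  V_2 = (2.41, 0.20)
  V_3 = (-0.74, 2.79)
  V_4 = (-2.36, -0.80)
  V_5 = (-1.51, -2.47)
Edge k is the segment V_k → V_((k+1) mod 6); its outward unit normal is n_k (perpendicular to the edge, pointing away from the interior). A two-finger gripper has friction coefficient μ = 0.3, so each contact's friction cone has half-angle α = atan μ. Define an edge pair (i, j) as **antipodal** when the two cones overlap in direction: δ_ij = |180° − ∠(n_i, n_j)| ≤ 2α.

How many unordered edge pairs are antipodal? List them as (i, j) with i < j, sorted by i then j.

α = atan 0.3 = 16.70°;  2α = 33.40°
n_0 = (+0.5271, -0.8498)
n_1 = (+0.9572, -0.2895)
n_2 = (+0.6351, +0.7724)
n_3 = (-0.9115, +0.4113)
n_4 = (-0.8912, -0.4536)
n_5 = (-0.3533, -0.9355)
  (0,1): δ = 138.64°  ·
  (0,2): δ = 71.24°  ·
  (0,3): δ = 33.90°  ·
  (0,4): δ = 85.16°  ·
  (0,5): δ = 127.50°  ·
  (1,2): δ = 112.60°  ·
  (1,3): δ = 7.46°  ✓
  (1,4): δ = 43.80°  ·
  (1,5): δ = 86.14°  ·
  (2,3): δ = 74.86°  ·
  (2,4): δ = 23.60°  ✓
  (2,5): δ = 18.74°  ✓
  (3,4): δ = 128.74°  ·
  (3,5): δ = 86.40°  ·
  (4,5): δ = 137.66°  ·
antipodal pairs: 3

count = 3; pairs: (1,3), (2,4), (2,5)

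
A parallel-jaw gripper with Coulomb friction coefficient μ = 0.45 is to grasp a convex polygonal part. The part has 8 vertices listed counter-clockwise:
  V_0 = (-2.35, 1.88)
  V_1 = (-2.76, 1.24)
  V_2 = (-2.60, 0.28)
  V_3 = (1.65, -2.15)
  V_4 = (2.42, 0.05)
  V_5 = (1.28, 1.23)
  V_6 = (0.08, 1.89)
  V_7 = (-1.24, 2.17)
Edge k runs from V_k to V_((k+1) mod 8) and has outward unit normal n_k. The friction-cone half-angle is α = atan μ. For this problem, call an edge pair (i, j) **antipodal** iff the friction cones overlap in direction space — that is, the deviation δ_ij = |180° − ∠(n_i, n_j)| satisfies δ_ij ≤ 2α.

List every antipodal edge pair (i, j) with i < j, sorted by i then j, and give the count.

count = 7; pairs: (0,3), (1,3), (1,4), (2,4), (2,5), (2,6), (2,7)

α = atan 0.45 = 24.23°;  2α = 48.46°
n_0 = (-0.8420, +0.5394)
n_1 = (-0.9864, -0.1644)
n_2 = (-0.4964, -0.8681)
n_3 = (+0.9439, -0.3304)
n_4 = (+0.7192, +0.6948)
n_5 = (+0.4819, +0.8762)
n_6 = (+0.2075, +0.9782)
n_7 = (-0.2528, +0.9675)
  (0,1): δ = 137.89°  ·
  (0,2): δ = 87.11°  ·
  (0,3): δ = 13.35°  ✓
  (0,4): δ = 76.66°  ·
  (0,5): δ = 93.83°  ·
  (0,6): δ = 110.67°  ·
  (0,7): δ = 137.29°  ·
  (1,2): δ = 129.22°  ·
  (1,3): δ = 28.75°  ✓
  (1,4): δ = 34.55°  ✓
  (1,5): δ = 51.73°  ·
  (1,6): δ = 68.56°  ·
  (1,7): δ = 95.18°  ·
  (2,3): δ = 79.53°  ·
  (2,4): δ = 16.23°  ✓
  (2,5): δ = 0.95°  ✓
  (2,6): δ = 17.78°  ✓
  (2,7): δ = 44.40°  ✓
  (3,4): δ = 116.70°  ·
  (3,5): δ = 99.52°  ·
  (3,6): δ = 82.69°  ·
  (3,7): δ = 56.07°  ·
  (4,5): δ = 162.82°  ·
  (4,6): δ = 145.99°  ·
  (4,7): δ = 119.37°  ·
  (5,6): δ = 163.17°  ·
  (5,7): δ = 136.55°  ·
  (6,7): δ = 153.38°  ·
antipodal pairs: 7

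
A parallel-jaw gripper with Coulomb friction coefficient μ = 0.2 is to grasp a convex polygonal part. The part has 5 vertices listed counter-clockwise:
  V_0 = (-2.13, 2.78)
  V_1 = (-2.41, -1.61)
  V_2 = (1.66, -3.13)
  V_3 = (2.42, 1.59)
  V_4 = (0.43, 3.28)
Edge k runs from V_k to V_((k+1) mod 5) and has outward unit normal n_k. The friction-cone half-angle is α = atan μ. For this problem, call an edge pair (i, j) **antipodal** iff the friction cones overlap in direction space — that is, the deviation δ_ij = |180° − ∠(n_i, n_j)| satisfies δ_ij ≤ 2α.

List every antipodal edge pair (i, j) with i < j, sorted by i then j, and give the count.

α = atan 0.2 = 11.31°;  2α = 22.62°
n_0 = (-0.9980, +0.0637)
n_1 = (-0.3499, -0.9368)
n_2 = (+0.9873, -0.1590)
n_3 = (+0.6473, +0.7622)
n_4 = (-0.1917, +0.9815)
  (0,1): δ = 106.83°  ·
  (0,2): δ = 5.50°  ✓
  (0,3): δ = 53.31°  ·
  (0,4): δ = 104.70°  ·
  (1,2): δ = 78.67°  ·
  (1,3): δ = 19.86°  ✓
  (1,4): δ = 31.53°  ·
  (2,3): δ = 121.19°  ·
  (2,4): δ = 69.80°  ·
  (3,4): δ = 128.61°  ·
antipodal pairs: 2

count = 2; pairs: (0,2), (1,3)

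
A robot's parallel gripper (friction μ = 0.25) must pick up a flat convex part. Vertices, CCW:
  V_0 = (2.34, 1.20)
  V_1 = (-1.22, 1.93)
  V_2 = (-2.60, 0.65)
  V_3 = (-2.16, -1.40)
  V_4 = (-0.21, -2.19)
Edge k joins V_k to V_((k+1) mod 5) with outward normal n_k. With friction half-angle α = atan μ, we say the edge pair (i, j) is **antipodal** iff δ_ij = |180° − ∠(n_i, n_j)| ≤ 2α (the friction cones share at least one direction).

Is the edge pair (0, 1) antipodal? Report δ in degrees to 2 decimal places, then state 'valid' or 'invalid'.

δ = 125.56°, invalid

α = atan 0.25 = 14.04°;  2α = 28.07°
edge 0: e_0 = (-3.56, +0.73);  n_0 = (+0.2009, +0.9796)
edge 1: e_1 = (-1.38, -1.28);  n_1 = (-0.6800, +0.7332)
∠(n_0, n_1) = 54.44°
δ = |180° − 54.44°| = 125.56°
125.56° > 2α = 28.07°  →  invalid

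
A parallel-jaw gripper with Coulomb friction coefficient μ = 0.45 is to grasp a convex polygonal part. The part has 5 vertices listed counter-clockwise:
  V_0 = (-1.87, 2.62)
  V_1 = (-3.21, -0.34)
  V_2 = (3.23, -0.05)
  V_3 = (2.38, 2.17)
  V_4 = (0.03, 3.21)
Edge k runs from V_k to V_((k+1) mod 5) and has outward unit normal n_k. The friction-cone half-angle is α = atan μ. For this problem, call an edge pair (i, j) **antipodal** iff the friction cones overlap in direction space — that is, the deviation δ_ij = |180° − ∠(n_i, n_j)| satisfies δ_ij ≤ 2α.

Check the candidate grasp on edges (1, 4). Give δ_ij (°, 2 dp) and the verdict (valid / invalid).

α = atan 0.45 = 24.23°;  2α = 48.46°
edge 1: e_1 = (+6.44, +0.29);  n_1 = (+0.0450, -0.9990)
edge 4: e_4 = (-1.90, -0.59);  n_4 = (-0.2966, +0.9550)
∠(n_1, n_4) = 165.33°
δ = |180° − 165.33°| = 14.67°
14.67° ≤ 2α = 48.46°  →  valid

δ = 14.67°, valid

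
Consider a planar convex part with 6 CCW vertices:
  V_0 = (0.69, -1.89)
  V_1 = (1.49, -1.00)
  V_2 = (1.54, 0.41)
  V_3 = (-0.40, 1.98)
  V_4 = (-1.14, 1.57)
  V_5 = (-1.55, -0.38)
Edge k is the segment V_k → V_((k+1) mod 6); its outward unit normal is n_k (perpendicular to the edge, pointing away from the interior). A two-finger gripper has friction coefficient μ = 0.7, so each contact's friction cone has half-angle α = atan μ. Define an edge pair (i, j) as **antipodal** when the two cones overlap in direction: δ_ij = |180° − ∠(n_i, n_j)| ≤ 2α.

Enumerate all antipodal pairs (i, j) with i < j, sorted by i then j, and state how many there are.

count = 8; pairs: (0,3), (0,4), (1,3), (1,4), (1,5), (2,4), (2,5), (3,5)

α = atan 0.7 = 34.99°;  2α = 69.98°
n_0 = (+0.7437, -0.6685)
n_1 = (+0.9994, -0.0354)
n_2 = (+0.6291, +0.7773)
n_3 = (-0.4846, +0.8747)
n_4 = (-0.9786, +0.2058)
n_5 = (-0.5590, -0.8292)
  (0,1): δ = 140.08°  ·
  (0,2): δ = 87.03°  ·
  (0,3): δ = 19.06°  ✓
  (0,4): δ = 30.08°  ✓
  (0,5): δ = 97.97°  ·
  (1,2): δ = 126.95°  ·
  (1,3): δ = 58.98°  ✓
  (1,4): δ = 9.84°  ✓
  (1,5): δ = 58.05°  ✓
  (2,3): δ = 112.03°  ·
  (2,4): δ = 62.89°  ✓
  (2,5): δ = 5.00°  ✓
  (3,4): δ = 130.86°  ·
  (3,5): δ = 62.97°  ✓
  (4,5): δ = 112.11°  ·
antipodal pairs: 8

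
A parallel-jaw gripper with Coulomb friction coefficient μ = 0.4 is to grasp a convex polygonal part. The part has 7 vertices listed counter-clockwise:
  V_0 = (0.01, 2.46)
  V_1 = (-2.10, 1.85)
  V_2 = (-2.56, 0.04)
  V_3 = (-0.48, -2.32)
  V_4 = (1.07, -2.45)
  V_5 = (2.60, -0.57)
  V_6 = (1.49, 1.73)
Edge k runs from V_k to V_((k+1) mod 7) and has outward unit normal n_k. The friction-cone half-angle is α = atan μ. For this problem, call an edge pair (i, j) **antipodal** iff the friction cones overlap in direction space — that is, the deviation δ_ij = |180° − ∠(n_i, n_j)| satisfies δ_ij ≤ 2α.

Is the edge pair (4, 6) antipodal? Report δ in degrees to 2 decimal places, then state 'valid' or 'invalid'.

α = atan 0.4 = 21.80°;  2α = 43.60°
edge 4: e_4 = (+1.53, +1.88);  n_4 = (+0.7756, -0.6312)
edge 6: e_6 = (-1.48, +0.73);  n_6 = (+0.4424, +0.8968)
∠(n_4, n_6) = 102.89°
δ = |180° − 102.89°| = 77.11°
77.11° > 2α = 43.60°  →  invalid

δ = 77.11°, invalid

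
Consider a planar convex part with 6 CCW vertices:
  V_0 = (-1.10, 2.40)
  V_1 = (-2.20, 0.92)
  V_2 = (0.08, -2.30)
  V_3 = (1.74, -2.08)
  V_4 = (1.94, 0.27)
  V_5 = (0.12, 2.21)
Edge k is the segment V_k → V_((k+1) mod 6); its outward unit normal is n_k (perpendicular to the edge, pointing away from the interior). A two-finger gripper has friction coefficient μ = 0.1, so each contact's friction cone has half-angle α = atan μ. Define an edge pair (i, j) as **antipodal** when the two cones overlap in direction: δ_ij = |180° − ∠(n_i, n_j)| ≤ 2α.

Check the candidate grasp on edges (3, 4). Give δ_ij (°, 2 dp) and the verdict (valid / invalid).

α = atan 0.1 = 5.71°;  2α = 11.42°
edge 3: e_3 = (+0.20, +2.35);  n_3 = (+0.9964, -0.0848)
edge 4: e_4 = (-1.82, +1.94);  n_4 = (+0.7293, +0.6842)
∠(n_3, n_4) = 48.04°
δ = |180° − 48.04°| = 131.96°
131.96° > 2α = 11.42°  →  invalid

δ = 131.96°, invalid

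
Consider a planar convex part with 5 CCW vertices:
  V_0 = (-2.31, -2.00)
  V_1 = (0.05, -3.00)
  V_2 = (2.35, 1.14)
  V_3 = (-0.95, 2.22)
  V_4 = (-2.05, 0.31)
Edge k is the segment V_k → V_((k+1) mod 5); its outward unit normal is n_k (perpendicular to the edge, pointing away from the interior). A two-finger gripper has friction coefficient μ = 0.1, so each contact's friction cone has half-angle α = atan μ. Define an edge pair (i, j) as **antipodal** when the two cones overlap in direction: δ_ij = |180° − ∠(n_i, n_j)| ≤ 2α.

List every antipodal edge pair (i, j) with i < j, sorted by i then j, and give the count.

α = atan 0.1 = 5.71°;  2α = 11.42°
n_0 = (-0.3901, -0.9208)
n_1 = (+0.8742, -0.4856)
n_2 = (+0.3110, +0.9504)
n_3 = (-0.8666, +0.4991)
n_4 = (-0.9937, +0.1118)
  (0,1): δ = 96.09°  ·
  (0,2): δ = 4.84°  ✓
  (0,3): δ = 83.03°  ·
  (0,4): δ = 106.54°  ·
  (1,2): δ = 79.07°  ·
  (1,3): δ = 0.88°  ✓
  (1,4): δ = 22.63°  ·
  (2,3): δ = 101.82°  ·
  (2,4): δ = 78.30°  ·
  (3,4): δ = 156.48°  ·
antipodal pairs: 2

count = 2; pairs: (0,2), (1,3)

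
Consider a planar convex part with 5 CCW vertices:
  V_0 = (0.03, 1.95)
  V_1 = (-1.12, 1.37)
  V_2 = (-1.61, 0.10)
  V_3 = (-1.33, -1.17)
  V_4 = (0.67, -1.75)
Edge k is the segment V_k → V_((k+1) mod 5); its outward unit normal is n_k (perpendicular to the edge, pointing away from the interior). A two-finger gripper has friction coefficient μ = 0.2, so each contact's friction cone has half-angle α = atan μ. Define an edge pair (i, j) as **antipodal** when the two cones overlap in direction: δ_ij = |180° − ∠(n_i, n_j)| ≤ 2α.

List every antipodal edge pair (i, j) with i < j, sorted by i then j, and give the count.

count = 1; pairs: (2,4)

α = atan 0.2 = 11.31°;  2α = 22.62°
n_0 = (-0.4503, +0.8929)
n_1 = (-0.9330, +0.3600)
n_2 = (-0.9765, -0.2153)
n_3 = (-0.2785, -0.9604)
n_4 = (+0.9854, +0.1704)
  (0,1): δ = 137.86°  ·
  (0,2): δ = 104.33°  ·
  (0,3): δ = 42.94°  ·
  (0,4): δ = 73.05°  ·
  (1,2): δ = 146.47°  ·
  (1,3): δ = 85.07°  ·
  (1,4): δ = 30.91°  ·
  (2,3): δ = 118.61°  ·
  (2,4): δ = 2.62°  ✓
  (3,4): δ = 64.01°  ·
antipodal pairs: 1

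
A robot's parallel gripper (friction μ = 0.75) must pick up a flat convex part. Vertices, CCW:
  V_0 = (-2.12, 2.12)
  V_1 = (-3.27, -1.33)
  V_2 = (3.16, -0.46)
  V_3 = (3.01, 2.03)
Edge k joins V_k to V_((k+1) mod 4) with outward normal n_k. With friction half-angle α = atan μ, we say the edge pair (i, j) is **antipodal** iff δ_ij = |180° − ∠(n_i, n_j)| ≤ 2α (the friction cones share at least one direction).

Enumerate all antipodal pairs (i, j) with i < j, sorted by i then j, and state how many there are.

α = atan 0.75 = 36.87°;  2α = 73.74°
n_0 = (-0.9487, +0.3162)
n_1 = (+0.1341, -0.9910)
n_2 = (+0.9982, +0.0601)
n_3 = (+0.0175, +0.9998)
  (0,1): δ = 63.86°  ✓
  (0,2): δ = 21.88°  ✓
  (0,3): δ = 107.43°  ·
  (1,2): δ = 94.26°  ·
  (1,3): δ = 8.71°  ✓
  (2,3): δ = 94.45°  ·
antipodal pairs: 3

count = 3; pairs: (0,1), (0,2), (1,3)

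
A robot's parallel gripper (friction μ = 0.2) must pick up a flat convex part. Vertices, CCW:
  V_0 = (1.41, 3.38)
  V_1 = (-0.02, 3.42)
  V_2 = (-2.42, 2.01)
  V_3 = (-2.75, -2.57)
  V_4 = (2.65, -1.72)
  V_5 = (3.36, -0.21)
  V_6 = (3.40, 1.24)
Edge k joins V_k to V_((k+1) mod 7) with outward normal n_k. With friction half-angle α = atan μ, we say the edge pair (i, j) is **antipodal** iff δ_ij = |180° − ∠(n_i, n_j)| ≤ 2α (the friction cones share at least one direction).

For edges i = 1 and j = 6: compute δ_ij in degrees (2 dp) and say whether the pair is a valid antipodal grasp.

δ = 102.49°, invalid

α = atan 0.2 = 11.31°;  2α = 22.62°
edge 1: e_1 = (-2.40, -1.41);  n_1 = (-0.5065, +0.8622)
edge 6: e_6 = (-1.99, +2.14);  n_6 = (+0.7323, +0.6810)
∠(n_1, n_6) = 77.51°
δ = |180° − 77.51°| = 102.49°
102.49° > 2α = 22.62°  →  invalid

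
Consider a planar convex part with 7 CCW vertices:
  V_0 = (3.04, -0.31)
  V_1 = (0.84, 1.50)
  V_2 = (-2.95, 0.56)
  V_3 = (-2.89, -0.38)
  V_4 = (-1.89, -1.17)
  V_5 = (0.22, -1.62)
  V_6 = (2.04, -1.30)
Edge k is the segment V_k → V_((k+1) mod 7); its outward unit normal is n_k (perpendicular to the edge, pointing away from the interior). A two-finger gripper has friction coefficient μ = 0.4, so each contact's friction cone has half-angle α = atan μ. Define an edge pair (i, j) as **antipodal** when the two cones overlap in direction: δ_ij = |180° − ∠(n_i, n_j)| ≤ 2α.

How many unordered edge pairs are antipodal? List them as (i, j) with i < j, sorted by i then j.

α = atan 0.4 = 21.80°;  2α = 43.60°
n_0 = (+0.6353, +0.7722)
n_1 = (-0.2407, +0.9706)
n_2 = (-0.9980, -0.0637)
n_3 = (-0.6199, -0.7847)
n_4 = (-0.2086, -0.9780)
n_5 = (+0.1732, -0.9849)
n_6 = (+0.7035, -0.7107)
  (0,1): δ = 126.63°  ·
  (0,2): δ = 46.90°  ·
  (0,3): δ = 1.14°  ✓
  (0,4): δ = 27.41°  ✓
  (0,5): δ = 49.42°  ·
  (0,6): δ = 84.16°  ·
  (1,2): δ = 100.28°  ·
  (1,3): δ = 52.24°  ·
  (1,4): δ = 25.97°  ✓
  (1,5): δ = 3.96°  ✓
  (1,6): δ = 30.78°  ✓
  (2,3): δ = 131.96°  ·
  (2,4): δ = 105.69°  ·
  (2,5): δ = 83.68°  ·
  (2,6): δ = 48.94°  ·
  (3,4): δ = 153.73°  ·
  (3,5): δ = 131.72°  ·
  (3,6): δ = 96.98°  ·
  (4,5): δ = 157.99°  ·
  (4,6): δ = 123.25°  ·
  (5,6): δ = 145.26°  ·
antipodal pairs: 5

count = 5; pairs: (0,3), (0,4), (1,4), (1,5), (1,6)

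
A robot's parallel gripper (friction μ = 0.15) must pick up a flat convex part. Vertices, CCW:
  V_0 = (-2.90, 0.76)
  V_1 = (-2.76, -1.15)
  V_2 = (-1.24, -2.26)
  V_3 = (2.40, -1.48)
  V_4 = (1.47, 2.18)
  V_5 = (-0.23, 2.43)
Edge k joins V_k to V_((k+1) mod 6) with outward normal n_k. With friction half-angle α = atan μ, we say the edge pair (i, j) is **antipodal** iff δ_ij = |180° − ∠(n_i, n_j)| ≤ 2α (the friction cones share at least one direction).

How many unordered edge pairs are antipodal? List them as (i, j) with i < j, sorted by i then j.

α = atan 0.15 = 8.53°;  2α = 17.06°
n_0 = (-0.9973, -0.0731)
n_1 = (-0.5898, -0.8076)
n_2 = (+0.2095, -0.9778)
n_3 = (+0.9692, +0.2463)
n_4 = (+0.1455, +0.9894)
n_5 = (-0.5303, +0.8478)
  (0,1): δ = 130.33°  ·
  (0,2): δ = 82.10°  ·
  (0,3): δ = 10.06°  ✓
  (0,4): δ = 77.44°  ·
  (0,5): δ = 117.83°  ·
  (1,2): δ = 131.77°  ·
  (1,3): δ = 39.60°  ·
  (1,4): δ = 27.77°  ·
  (1,5): δ = 68.16°  ·
  (2,3): δ = 87.84°  ·
  (2,4): δ = 20.46°  ·
  (2,5): δ = 19.93°  ·
  (3,4): δ = 112.62°  ·
  (3,5): δ = 72.23°  ·
  (4,5): δ = 139.61°  ·
antipodal pairs: 1

count = 1; pairs: (0,3)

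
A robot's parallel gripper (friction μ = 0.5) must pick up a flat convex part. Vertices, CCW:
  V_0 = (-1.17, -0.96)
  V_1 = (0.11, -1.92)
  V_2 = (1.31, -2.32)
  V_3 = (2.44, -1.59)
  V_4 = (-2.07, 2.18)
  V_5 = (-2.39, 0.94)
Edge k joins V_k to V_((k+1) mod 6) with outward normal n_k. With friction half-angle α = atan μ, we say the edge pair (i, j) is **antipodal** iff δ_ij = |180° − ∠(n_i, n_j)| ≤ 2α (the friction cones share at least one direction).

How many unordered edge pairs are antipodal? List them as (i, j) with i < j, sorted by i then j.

count = 4; pairs: (0,3), (1,3), (2,4), (3,5)

α = atan 0.5 = 26.57°;  2α = 53.13°
n_0 = (-0.6000, -0.8000)
n_1 = (-0.3162, -0.9487)
n_2 = (+0.5426, -0.8400)
n_3 = (+0.6414, +0.7672)
n_4 = (-0.9683, +0.2499)
n_5 = (-0.8415, -0.5403)
  (0,1): δ = 161.57°  ·
  (0,2): δ = 110.27°  ·
  (0,3): δ = 3.02°  ✓
  (0,4): δ = 112.40°  ·
  (0,5): δ = 159.57°  ·
  (1,2): δ = 128.70°  ·
  (1,3): δ = 21.46°  ✓
  (1,4): δ = 93.96°  ·
  (1,5): δ = 141.14°  ·
  (2,3): δ = 72.76°  ·
  (2,4): δ = 42.67°  ✓
  (2,5): δ = 89.84°  ·
  (3,4): δ = 64.58°  ·
  (3,5): δ = 17.40°  ✓
  (4,5): δ = 132.82°  ·
antipodal pairs: 4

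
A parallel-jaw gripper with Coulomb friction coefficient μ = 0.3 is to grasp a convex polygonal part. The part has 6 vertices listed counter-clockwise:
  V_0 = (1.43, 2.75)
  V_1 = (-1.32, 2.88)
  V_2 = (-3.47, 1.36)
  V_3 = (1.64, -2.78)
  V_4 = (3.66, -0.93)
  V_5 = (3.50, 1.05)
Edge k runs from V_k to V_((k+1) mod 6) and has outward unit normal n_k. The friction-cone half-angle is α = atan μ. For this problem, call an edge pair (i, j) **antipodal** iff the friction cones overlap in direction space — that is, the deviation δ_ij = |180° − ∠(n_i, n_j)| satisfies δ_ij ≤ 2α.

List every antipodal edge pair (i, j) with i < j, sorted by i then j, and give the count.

α = atan 0.3 = 16.70°;  2α = 33.40°
n_0 = (+0.0472, +0.9989)
n_1 = (-0.5773, +0.8165)
n_2 = (-0.6295, -0.7770)
n_3 = (+0.6754, -0.7375)
n_4 = (+0.9968, +0.0805)
n_5 = (+0.6347, +0.7728)
  (0,1): δ = 142.03°  ·
  (0,2): δ = 36.31°  ·
  (0,3): δ = 45.19°  ·
  (0,4): δ = 97.33°  ·
  (0,5): δ = 143.31°  ·
  (1,2): δ = 74.27°  ·
  (1,3): δ = 7.23°  ✓
  (1,4): δ = 59.36°  ·
  (1,5): δ = 105.35°  ·
  (2,3): δ = 98.50°  ·
  (2,4): δ = 46.37°  ·
  (2,5): δ = 0.38°  ✓
  (3,4): δ = 127.86°  ·
  (3,5): δ = 81.88°  ·
  (4,5): δ = 134.01°  ·
antipodal pairs: 2

count = 2; pairs: (1,3), (2,5)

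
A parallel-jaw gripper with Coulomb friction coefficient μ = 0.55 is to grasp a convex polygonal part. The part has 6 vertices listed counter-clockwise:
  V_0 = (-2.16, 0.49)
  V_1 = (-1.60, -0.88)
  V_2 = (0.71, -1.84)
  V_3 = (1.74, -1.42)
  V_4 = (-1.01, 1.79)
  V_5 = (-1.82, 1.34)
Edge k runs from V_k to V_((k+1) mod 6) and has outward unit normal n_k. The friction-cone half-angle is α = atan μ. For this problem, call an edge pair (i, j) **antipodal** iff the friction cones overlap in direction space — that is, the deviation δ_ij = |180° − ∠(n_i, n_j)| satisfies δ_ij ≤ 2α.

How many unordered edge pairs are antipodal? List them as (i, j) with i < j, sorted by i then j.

count = 5; pairs: (0,3), (1,3), (1,4), (2,4), (2,5)

α = atan 0.55 = 28.81°;  2α = 57.62°
n_0 = (-0.9257, -0.3784)
n_1 = (-0.3838, -0.9234)
n_2 = (+0.3776, -0.9260)
n_3 = (+0.7594, +0.6506)
n_4 = (-0.4856, +0.8742)
n_5 = (-0.9285, +0.3714)
  (0,1): δ = 134.80°  ·
  (0,2): δ = 90.05°  ·
  (0,3): δ = 18.35°  ✓
  (0,4): δ = 96.82°  ·
  (0,5): δ = 135.97°  ·
  (1,2): δ = 135.25°  ·
  (1,3): δ = 26.85°  ✓
  (1,4): δ = 51.62°  ✓
  (1,5): δ = 90.77°  ·
  (2,3): δ = 71.60°  ·
  (2,4): δ = 6.87°  ✓
  (2,5): δ = 46.01°  ✓
  (3,4): δ = 101.53°  ·
  (3,5): δ = 62.39°  ·
  (4,5): δ = 140.86°  ·
antipodal pairs: 5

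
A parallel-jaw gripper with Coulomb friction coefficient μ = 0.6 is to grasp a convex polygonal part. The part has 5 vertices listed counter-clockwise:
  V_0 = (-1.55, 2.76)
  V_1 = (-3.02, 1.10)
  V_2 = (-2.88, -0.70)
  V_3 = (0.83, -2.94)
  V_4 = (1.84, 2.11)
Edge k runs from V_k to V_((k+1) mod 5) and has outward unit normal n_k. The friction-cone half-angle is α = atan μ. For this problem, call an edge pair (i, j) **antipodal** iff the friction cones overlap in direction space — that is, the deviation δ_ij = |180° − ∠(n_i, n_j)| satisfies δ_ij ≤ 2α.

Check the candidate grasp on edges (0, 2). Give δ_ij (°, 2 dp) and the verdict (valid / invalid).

δ = 79.60°, invalid

α = atan 0.6 = 30.96°;  2α = 61.93°
edge 0: e_0 = (-1.47, -1.66);  n_0 = (-0.7487, +0.6630)
edge 2: e_2 = (+3.71, -2.24);  n_2 = (-0.5169, -0.8561)
∠(n_0, n_2) = 100.40°
δ = |180° − 100.40°| = 79.60°
79.60° > 2α = 61.93°  →  invalid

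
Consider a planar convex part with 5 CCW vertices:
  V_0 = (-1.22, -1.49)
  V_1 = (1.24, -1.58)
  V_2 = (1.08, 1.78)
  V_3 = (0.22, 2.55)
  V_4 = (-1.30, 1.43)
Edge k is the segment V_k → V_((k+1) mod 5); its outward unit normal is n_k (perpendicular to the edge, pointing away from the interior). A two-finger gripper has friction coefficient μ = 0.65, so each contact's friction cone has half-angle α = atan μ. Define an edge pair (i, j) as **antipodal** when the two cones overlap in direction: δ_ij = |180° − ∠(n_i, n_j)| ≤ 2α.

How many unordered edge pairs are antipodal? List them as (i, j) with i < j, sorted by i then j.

count = 5; pairs: (0,2), (0,3), (1,3), (1,4), (2,4)

α = atan 0.65 = 33.02°;  2α = 66.05°
n_0 = (-0.0366, -0.9993)
n_1 = (+0.9989, +0.0476)
n_2 = (+0.6670, +0.7450)
n_3 = (-0.5932, +0.8051)
n_4 = (-0.9996, -0.0274)
  (0,1): δ = 85.18°  ·
  (0,2): δ = 39.74°  ✓
  (0,3): δ = 38.48°  ✓
  (0,4): δ = 93.66°  ·
  (1,2): δ = 134.57°  ·
  (1,3): δ = 56.34°  ✓
  (1,4): δ = 1.16°  ✓
  (2,3): δ = 101.78°  ·
  (2,4): δ = 46.59°  ✓
  (3,4): δ = 124.81°  ·
antipodal pairs: 5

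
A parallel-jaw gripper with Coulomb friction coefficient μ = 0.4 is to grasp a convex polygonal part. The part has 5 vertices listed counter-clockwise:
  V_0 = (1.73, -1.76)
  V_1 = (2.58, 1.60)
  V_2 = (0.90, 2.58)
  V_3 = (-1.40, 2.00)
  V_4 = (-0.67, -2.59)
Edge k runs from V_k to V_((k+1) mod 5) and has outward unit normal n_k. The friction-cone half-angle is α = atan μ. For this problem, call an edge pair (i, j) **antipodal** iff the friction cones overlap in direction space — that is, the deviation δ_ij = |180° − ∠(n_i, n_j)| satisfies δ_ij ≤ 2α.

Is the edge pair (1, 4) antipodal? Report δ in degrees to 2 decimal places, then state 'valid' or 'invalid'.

δ = 49.33°, invalid

α = atan 0.4 = 21.80°;  2α = 43.60°
edge 1: e_1 = (-1.68, +0.98);  n_1 = (+0.5039, +0.8638)
edge 4: e_4 = (+2.40, +0.83);  n_4 = (+0.3268, -0.9451)
∠(n_1, n_4) = 130.67°
δ = |180° − 130.67°| = 49.33°
49.33° > 2α = 43.60°  →  invalid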